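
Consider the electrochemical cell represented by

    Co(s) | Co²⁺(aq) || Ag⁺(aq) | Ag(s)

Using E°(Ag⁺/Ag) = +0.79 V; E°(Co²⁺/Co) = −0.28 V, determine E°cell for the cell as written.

+1.07 V

By convention the left-hand electrode in cell notation is the anode (oxidation) and the right-hand electrode is the cathode (reduction).
E°cell = E°(right) − E°(left) = +0.79 − (−0.28) = +1.07 V.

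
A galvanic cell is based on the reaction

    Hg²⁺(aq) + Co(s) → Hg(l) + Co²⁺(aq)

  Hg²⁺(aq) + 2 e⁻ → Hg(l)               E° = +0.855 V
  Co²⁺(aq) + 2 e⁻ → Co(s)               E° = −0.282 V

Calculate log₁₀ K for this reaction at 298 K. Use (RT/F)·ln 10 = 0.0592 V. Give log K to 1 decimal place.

The Hg²⁺/Hg couple is reduced (cathode); E°cell = +0.855 − (−0.282) = +1.137 V with n = 2.
At equilibrium E = 0, so log K = nE°cell / 0.0592 = (2)(+1.137) / 0.0592 = 38.4.

log K = 38.4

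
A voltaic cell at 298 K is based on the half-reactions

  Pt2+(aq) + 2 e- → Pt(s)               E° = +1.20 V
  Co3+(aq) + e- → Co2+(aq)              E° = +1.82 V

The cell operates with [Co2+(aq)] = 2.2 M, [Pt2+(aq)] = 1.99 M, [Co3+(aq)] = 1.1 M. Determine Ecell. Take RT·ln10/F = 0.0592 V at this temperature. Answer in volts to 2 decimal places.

+0.59 V

Since E°(Co³⁺/Co²⁺) > E°(Pt²⁺/Pt), Co³⁺/Co²⁺ serves as the cathode.
The standard potential is +1.82 − (+1.20) = +0.62 V and the balanced reaction transfers n = 2 electrons.
Balancing gives 2 Co3+(aq) + Pt(s) → 2 Co2+(aq) + Pt2+(aq); hence Q = ([Co2+(aq)]^2·[Pt2+(aq)]) / [Co3+(aq)]^2 = 7.96 (log Q = 0.901).
E = E° − (0.0592/n)·log Q = +0.62 − (0.0592/2)(0.901) = +0.59 V.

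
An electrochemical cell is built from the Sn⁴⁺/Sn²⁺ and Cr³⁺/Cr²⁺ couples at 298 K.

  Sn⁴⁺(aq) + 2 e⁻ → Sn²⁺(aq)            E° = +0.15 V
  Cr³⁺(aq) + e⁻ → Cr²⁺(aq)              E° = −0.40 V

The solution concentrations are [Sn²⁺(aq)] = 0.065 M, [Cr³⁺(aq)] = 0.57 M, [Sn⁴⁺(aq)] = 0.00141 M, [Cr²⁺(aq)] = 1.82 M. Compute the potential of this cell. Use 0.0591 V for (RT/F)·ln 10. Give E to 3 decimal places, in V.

The Sn⁴⁺/Sn²⁺ couple has the more positive E°, so it is the cathode; Cr³⁺/Cr²⁺ is the anode.
E°cell = +0.15 − (−0.40) = +0.55 V, with n = 2 electrons transferred.
For the overall reaction Sn⁴⁺(aq) + 2 Cr²⁺(aq) → Sn²⁺(aq) + 2 Cr³⁺(aq), Q = ([Sn²⁺(aq)]·[Cr³⁺(aq)]^2) / ([Sn⁴⁺(aq)]·[Cr²⁺(aq)]^2) = 4.52, giving log Q = 0.655.
Applying E = E° − (RT ln10/nF)·log Q gives +0.55 − (0.0591/2)(0.655) = +0.531 V.

+0.531 V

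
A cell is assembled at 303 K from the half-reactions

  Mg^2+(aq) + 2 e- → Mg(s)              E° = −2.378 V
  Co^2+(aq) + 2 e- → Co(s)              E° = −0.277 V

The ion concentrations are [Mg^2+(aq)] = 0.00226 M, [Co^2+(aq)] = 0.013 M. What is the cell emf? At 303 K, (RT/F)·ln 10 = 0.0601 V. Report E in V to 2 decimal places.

+2.12 V

Co²⁺/Co is reduced (cathode, E° = −0.277 V) and Mg²⁺/Mg is oxidized (anode).
E°cell = E°cat − E°an = −0.277 − (−2.378) = +2.101 V; n = 2.
The balanced reaction is Co^2+(aq) + Mg(s) → Co(s) + Mg^2+(aq), so Q = [Mg^2+(aq)] / [Co^2+(aq)] = 0.174 and log Q = −0.760.
By the Nernst equation, E = +2.101 − (0.0601/2)·(−0.760) = +2.12 V.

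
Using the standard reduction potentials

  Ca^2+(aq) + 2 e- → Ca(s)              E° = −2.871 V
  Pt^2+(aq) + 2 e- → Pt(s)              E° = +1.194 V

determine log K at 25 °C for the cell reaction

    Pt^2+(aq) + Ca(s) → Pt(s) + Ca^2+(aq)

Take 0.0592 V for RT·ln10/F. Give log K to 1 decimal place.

The Pt²⁺/Pt couple is reduced (cathode); E°cell = +1.194 − (−2.871) = +4.065 V with n = 2.
At equilibrium E = 0, so log K = nE°cell / 0.0592 = (2)(+4.065) / 0.0592 = 137.3.

log K = 137.3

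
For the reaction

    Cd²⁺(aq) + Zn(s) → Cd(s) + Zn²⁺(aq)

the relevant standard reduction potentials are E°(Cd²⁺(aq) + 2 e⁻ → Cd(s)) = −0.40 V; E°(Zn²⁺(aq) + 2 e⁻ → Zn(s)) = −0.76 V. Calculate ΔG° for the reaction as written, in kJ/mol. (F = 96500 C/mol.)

−69.5 kJ/mol

In the reaction as written Cd²⁺(aq) is reduced, so the Cd²⁺/Cd couple is the cathode and Zn²⁺/Zn is the anode.
E°cell = −0.40 − (−0.76) = +0.36 V; balancing electrons gives n = 2.
ΔG° = −nFE°cell = −(2)(96500)(+0.36) J/mol = −69.5 kJ/mol.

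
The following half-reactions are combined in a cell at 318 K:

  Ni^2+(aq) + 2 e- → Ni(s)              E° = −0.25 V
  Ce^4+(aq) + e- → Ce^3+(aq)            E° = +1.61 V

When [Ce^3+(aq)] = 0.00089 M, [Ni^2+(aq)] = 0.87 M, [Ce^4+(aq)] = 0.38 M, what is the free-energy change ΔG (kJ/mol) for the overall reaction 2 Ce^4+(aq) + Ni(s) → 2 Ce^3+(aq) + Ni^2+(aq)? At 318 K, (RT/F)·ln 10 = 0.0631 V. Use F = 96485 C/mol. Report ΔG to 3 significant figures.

−391 kJ/mol

E°cell = +1.61 − (−0.25) = +1.86 V; the balanced reaction transfers n = 2 electrons.
The reaction quotient is ([Ce^3+(aq)]^2·[Ni^2+(aq)]) / [Ce^4+(aq)]^2 = 4.77×10^−6; by Nernst, E = +1.86 − (0.0631/2)(−5.321) = +2.0279 V.
ΔG = −nFE = −(2)(96485)(+2.0279) J/mol = −391 kJ/mol.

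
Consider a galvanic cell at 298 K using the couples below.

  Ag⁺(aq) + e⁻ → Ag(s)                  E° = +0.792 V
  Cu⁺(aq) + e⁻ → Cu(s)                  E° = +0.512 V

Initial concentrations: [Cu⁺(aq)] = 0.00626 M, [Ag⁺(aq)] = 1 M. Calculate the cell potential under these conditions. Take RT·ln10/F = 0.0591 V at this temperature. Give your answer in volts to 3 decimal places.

Ag⁺/Ag is reduced (cathode, E° = +0.792 V) and Cu⁺/Cu is oxidized (anode).
E°cell = E°cat − E°an = +0.792 − (+0.512) = +0.280 V; n = 1.
For the overall reaction Ag⁺(aq) + Cu(s) → Ag(s) + Cu⁺(aq), Q = [Cu⁺(aq)] / [Ag⁺(aq)] = 0.00626, giving log Q = −2.203.
Applying E = E° − (RT ln10/nF)·log Q gives +0.280 − (0.0591/1)(−2.203) = +0.410 V.

+0.410 V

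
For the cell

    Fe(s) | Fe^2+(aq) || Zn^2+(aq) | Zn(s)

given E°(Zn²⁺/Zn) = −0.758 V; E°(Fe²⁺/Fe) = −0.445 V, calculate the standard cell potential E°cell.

−0.313 V

By convention the left-hand electrode in cell notation is the anode (oxidation) and the right-hand electrode is the cathode (reduction).
E°cell = E°(right) − E°(left) = −0.758 − (−0.445) = −0.313 V.
The negative sign shows that, as written, the cell would require an external voltage to drive the reaction.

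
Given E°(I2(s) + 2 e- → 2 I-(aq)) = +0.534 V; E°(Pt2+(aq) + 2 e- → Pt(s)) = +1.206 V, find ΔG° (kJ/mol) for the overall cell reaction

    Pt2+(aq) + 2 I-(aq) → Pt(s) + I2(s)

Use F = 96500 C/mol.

In the reaction as written Pt2+(aq) is reduced, so the Pt²⁺/Pt couple is the cathode and I₂/I⁻ is the anode.
E°cell = +1.206 − (+0.534) = +0.672 V; balancing electrons gives n = 2.
ΔG° = −nFE°cell = −(2)(96500)(+0.672) J/mol = −130 kJ/mol.

−130 kJ/mol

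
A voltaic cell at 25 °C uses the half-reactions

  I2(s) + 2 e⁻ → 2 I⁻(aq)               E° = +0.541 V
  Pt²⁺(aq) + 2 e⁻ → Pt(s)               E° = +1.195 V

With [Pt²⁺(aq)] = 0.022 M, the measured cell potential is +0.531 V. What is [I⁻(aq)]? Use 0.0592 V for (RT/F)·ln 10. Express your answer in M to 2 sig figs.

0.056 M

Pt²⁺/Pt is the cathode (higher E°); E°cell = +1.195 − (+0.541) = +0.654 V with n = 2.
From the Nernst equation, log Q = n(E° − E)/0.0592 = 2·(+0.654 − (+0.531))/0.0592 = 4.155.
The balanced reaction is Pt²⁺(aq) + 2 I⁻(aq) → Pt(s) + I2(s), so Q = 1 / ([Pt²⁺(aq)]·[I⁻(aq)]^2).
Substituting the known concentrations and solving, log [I⁻(aq)] = −1.249 and [I⁻(aq)] = 0.056 M.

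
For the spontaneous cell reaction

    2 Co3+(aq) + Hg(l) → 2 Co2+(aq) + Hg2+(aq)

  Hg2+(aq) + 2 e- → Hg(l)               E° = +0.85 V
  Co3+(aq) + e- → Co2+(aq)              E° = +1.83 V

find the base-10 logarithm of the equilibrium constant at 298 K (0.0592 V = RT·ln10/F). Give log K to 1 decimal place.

The Co³⁺/Co²⁺ couple is reduced (cathode); E°cell = +1.83 − (+0.85) = +0.98 V with n = 2.
At equilibrium E = 0, so log K = nE°cell / 0.0592 = (2)(+0.98) / 0.0592 = 33.1.

log K = 33.1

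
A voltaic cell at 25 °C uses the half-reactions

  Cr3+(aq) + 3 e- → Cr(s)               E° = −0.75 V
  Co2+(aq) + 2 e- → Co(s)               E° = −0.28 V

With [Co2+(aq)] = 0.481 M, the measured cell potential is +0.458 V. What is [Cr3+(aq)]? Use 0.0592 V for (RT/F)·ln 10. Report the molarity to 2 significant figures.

1.4 M

With Co²⁺/Co at the cathode and Cr³⁺/Cr at the anode, E°cell = −0.28 − (−0.75) = +0.47 V (n = 6).
From the Nernst equation, log Q = n(E° − E)/0.0592 = 6·(+0.47 − (+0.458))/0.0592 = 1.216.
The balanced reaction is 3 Co2+(aq) + 2 Cr(s) → 3 Co(s) + 2 Cr3+(aq), so Q = [Cr3+(aq)]^2 / [Co2+(aq)]^3.
Isolating [Cr3+(aq)] in Q = 10^{1.216} yields log [Cr3+(aq)] = 0.131, i.e. 1.4 M.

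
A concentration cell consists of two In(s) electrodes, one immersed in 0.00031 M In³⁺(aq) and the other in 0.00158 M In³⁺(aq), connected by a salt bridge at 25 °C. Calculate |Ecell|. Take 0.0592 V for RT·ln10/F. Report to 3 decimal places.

For a concentration cell E°cell = 0, since both electrodes use the same couple.
The compartment with the higher In³⁺(aq) concentration (0.00158 M) acts as the cathode; ions are reduced there and produced at the dilute (0.00031 M) anode.
With n = 3, Ecell = −(0.0592/3)·log([dilute]/[conc]) = −(0.0592/3)·log(0.00031/0.00158) = +0.014 V.

0.014 V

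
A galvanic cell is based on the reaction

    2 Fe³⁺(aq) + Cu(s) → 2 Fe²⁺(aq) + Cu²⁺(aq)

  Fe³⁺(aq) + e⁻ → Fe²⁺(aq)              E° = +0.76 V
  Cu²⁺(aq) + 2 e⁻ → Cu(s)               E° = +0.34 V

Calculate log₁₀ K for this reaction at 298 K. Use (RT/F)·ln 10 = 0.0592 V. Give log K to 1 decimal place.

The Fe³⁺/Fe²⁺ couple is reduced (cathode); E°cell = +0.76 − (+0.34) = +0.42 V with n = 2.
At equilibrium E = 0, so log K = nE°cell / 0.0592 = (2)(+0.42) / 0.0592 = 14.2.

log K = 14.2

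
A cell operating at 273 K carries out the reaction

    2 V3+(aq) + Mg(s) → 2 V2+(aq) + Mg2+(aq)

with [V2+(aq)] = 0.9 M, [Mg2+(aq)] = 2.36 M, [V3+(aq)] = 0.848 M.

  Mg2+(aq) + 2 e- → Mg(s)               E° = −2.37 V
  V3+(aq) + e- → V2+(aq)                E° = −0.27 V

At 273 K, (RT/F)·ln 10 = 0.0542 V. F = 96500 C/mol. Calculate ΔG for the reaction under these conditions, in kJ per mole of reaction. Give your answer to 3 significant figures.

E°cell = −0.27 − (−2.37) = +2.10 V; the balanced reaction transfers n = 2 electrons.
Q = ([V2+(aq)]^2·[Mg2+(aq)]) / [V3+(aq)]^2 = 2.66, so log Q = 0.425 and E = +2.10 − (0.0542/2)(0.425) = +2.0885 V.
ΔG = −nFE = −(2)(96500)(+2.0885) J/mol = −403 kJ/mol.

−403 kJ/mol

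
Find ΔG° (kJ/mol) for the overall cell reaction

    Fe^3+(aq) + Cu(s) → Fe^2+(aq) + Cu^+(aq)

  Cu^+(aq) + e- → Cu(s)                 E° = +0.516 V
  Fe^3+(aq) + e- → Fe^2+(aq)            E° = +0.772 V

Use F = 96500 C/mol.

In the reaction as written Fe^3+(aq) is reduced, so the Fe³⁺/Fe²⁺ couple is the cathode and Cu⁺/Cu is the anode.
E°cell = +0.772 − (+0.516) = +0.256 V; balancing electrons gives n = 1.
ΔG° = −nFE°cell = −(1)(96500)(+0.256) J/mol = −24.7 kJ/mol.

−24.7 kJ/mol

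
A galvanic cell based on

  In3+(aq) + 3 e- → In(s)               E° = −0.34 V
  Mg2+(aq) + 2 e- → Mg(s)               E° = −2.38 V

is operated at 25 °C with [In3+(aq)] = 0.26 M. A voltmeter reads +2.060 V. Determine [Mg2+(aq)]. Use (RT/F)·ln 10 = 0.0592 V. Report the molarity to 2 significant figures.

With In³⁺/In at the cathode and Mg²⁺/Mg at the anode, E°cell = −0.34 − (−2.38) = +2.04 V (n = 6).
Since E = E° − (0.0592/n)·log Q, log Q = n(E° − E)/0.0592 = −2.027.
Balancing electrons gives 2 In3+(aq) + 3 Mg(s) → 2 In(s) + 3 Mg2+(aq); thus Q = [Mg2+(aq)]^3 / [In3+(aq)]^2.
Isolating [Mg2+(aq)] in Q = 10^{−2.027} yields log [Mg2+(aq)] = −1.066, i.e. 0.086 M.

0.086 M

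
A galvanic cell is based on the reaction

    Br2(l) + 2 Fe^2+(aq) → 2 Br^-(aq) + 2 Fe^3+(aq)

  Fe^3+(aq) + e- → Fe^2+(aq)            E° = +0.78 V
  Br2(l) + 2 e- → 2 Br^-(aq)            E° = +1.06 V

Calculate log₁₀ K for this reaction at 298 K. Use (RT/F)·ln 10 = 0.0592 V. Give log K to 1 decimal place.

The Br₂/Br⁻ couple is reduced (cathode); E°cell = +1.06 − (+0.78) = +0.28 V with n = 2.
At equilibrium E = 0, so log K = nE°cell / 0.0592 = (2)(+0.28) / 0.0592 = 9.5.

log K = 9.5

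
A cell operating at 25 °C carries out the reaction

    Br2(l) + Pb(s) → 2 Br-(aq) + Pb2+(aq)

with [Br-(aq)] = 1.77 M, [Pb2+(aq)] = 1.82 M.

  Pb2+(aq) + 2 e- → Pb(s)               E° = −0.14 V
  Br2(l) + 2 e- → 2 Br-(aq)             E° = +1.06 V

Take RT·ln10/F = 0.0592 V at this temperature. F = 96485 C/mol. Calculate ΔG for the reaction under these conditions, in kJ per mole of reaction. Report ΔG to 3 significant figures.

The standard cell potential is +1.06 − (−0.14) = +1.20 V, with n = 2 electrons in the balanced equation.
Q = [Br-(aq)]^2·[Pb2+(aq)] = 5.7, so log Q = 0.756 and E = +1.20 − (0.0592/2)(0.756) = +1.1776 V.
ΔG = −nFE = −(2)(96485)(+1.1776) J/mol = −227 kJ/mol.

−227 kJ/mol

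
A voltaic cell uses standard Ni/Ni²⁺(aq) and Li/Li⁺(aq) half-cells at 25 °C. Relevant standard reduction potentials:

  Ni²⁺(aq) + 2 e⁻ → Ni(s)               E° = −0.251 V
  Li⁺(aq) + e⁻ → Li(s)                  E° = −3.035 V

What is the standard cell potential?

+2.784 V

The Ni²⁺/Ni couple has the higher E°, so Ni ion is reduced (cathode) and Li is oxidized (anode).
E°cell = E°(cathode) − E°(anode) = −0.251 − (−3.035) = +2.784 V.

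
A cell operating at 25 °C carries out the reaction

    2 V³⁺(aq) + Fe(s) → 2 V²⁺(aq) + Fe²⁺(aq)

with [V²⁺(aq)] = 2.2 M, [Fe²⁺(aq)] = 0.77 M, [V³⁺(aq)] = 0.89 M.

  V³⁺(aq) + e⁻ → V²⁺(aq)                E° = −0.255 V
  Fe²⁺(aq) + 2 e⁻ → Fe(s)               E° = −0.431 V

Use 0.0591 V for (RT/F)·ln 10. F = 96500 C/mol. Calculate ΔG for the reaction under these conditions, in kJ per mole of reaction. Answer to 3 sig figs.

E°cell = −0.255 − (−0.431) = +0.176 V; the balanced reaction transfers n = 2 electrons.
Q = ([V²⁺(aq)]^2·[Fe²⁺(aq)]) / [V³⁺(aq)]^2 = 4.7, so log Q = 0.673 and E = +0.176 − (0.0591/2)(0.673) = +0.1561 V.
ΔG = −nFE = −(2)(96500)(+0.1561) J/mol = −30.1 kJ/mol.

−30.1 kJ/mol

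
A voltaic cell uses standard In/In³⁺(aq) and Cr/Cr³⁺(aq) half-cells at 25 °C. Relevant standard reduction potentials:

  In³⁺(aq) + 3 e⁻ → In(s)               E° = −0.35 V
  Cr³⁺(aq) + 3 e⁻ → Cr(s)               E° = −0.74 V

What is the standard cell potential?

Of the two couples in this cell, the one with the more positive reduction potential is reduced at the cathode: here that is In³⁺/In (−0.35 V); Cr³⁺/Cr (−0.74 V) is the anode.
E°cell = E°(cathode) − E°(anode) = −0.35 − (−0.74) = +0.39 V.

+0.39 V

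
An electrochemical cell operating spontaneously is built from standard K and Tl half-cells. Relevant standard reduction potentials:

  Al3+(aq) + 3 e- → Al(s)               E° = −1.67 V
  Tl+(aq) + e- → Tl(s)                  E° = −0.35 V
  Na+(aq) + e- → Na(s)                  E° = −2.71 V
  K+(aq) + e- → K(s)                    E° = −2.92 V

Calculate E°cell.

+2.57 V

The Tl⁺/Tl couple has the higher E°, so Tl ion is reduced (cathode) and K is oxidized (anode).
E°cell = E°(cathode) − E°(anode) = −0.35 − (−2.92) = +2.57 V.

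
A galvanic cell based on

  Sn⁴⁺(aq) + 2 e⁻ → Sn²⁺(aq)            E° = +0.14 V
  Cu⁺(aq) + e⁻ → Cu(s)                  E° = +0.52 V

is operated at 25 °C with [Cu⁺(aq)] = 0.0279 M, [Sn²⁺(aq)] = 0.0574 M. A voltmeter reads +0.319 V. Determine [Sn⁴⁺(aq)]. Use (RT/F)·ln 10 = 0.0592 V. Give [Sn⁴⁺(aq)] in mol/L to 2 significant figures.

Cu⁺/Cu is the cathode (higher E°); E°cell = +0.52 − (+0.14) = +0.38 V with n = 2.
Rearranging E = E° − (0.0592/n)·log Q gives log Q = 2(+0.38 − (+0.319))/0.0592 = 2.061.
For 2 Cu⁺(aq) + Sn²⁺(aq) → 2 Cu(s) + Sn⁴⁺(aq), the reaction quotient is Q = [Sn⁴⁺(aq)] / ([Cu⁺(aq)]^2·[Sn²⁺(aq)]).
Substituting the known concentrations and solving, log [Sn⁴⁺(aq)] = −2.289 and [Sn⁴⁺(aq)] = 0.0051 M.

0.0051 M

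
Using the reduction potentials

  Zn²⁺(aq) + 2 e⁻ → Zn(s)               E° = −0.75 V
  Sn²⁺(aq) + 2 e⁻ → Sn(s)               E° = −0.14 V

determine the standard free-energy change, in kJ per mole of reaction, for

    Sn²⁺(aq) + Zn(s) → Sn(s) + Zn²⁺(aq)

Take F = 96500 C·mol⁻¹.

In the reaction as written Sn²⁺(aq) is reduced, so the Sn²⁺/Sn couple is the cathode and Zn²⁺/Zn is the anode.
E°cell = −0.14 − (−0.75) = +0.61 V; balancing electrons gives n = 2.
ΔG° = −nFE°cell = −(2)(96500)(+0.61) J/mol = −118 kJ/mol.

−118 kJ/mol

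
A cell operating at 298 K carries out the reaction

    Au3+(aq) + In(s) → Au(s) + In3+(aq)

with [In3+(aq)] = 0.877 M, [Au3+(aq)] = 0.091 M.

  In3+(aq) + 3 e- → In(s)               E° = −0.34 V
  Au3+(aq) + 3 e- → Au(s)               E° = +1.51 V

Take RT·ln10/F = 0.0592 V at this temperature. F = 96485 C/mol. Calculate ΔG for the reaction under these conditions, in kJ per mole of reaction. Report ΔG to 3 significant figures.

−530 kJ/mol

The standard cell potential is +1.51 − (−0.34) = +1.85 V, with n = 3 electrons in the balanced equation.
Here Q = [In3+(aq)] / [Au3+(aq)] = 9.64 (log Q = 0.984), giving E = +1.85 − (0.0592/3)·(0.984) = +1.8306 V.
ΔG = −nFE = −(3)(96485)(+1.8306) J/mol = −530 kJ/mol.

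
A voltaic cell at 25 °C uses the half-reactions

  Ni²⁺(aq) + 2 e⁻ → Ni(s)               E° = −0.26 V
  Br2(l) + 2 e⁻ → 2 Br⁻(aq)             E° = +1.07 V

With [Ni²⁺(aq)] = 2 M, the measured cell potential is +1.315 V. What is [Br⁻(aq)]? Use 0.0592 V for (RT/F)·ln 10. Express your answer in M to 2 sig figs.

Br₂/Br⁻ is the cathode (higher E°); E°cell = +1.07 − (−0.26) = +1.33 V with n = 2.
From the Nernst equation, log Q = n(E° − E)/0.0592 = 2·(+1.33 − (+1.315))/0.0592 = 0.507.
Balancing electrons gives Br2(l) + Ni(s) → 2 Br⁻(aq) + Ni²⁺(aq); thus Q = [Br⁻(aq)]^2·[Ni²⁺(aq)].
Solving for the unknown gives log [Br⁻(aq)] = 0.103, so [Br⁻(aq)] ≈ 1.3 M.

1.3 M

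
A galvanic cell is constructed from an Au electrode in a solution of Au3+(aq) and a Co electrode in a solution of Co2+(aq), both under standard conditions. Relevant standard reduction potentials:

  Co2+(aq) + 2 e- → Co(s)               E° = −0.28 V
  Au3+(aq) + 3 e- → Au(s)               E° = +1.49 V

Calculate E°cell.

+1.77 V

Of the two couples in this cell, the one with the more positive reduction potential is reduced at the cathode: here that is Au³⁺/Au (+1.49 V); Co²⁺/Co (−0.28 V) is the anode.
E°cell = E°(cathode) − E°(anode) = +1.49 − (−0.28) = +1.77 V.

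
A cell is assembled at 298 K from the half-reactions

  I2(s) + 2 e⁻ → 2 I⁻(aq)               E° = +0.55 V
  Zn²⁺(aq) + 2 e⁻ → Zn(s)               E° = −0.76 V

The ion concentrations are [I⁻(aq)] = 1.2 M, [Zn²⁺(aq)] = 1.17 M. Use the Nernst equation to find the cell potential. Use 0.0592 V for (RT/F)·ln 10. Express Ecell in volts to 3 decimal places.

Since E°(I₂/I⁻) > E°(Zn²⁺/Zn), I₂/I⁻ serves as the cathode.
E°cell = E°cat − E°an = +0.55 − (−0.76) = +1.31 V; n = 2.
For the overall reaction I2(s) + Zn(s) → 2 I⁻(aq) + Zn²⁺(aq), Q = [I⁻(aq)]^2·[Zn²⁺(aq)] = 1.68, giving log Q = 0.227.
E = E° − (0.0592/n)·log Q = +1.31 − (0.0592/2)(0.227) = +1.303 V.

+1.303 V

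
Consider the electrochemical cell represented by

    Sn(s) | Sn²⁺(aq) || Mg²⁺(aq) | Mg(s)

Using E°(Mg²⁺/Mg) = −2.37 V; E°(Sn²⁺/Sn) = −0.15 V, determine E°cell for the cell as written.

−2.22 V

By convention the left-hand electrode in cell notation is the anode (oxidation) and the right-hand electrode is the cathode (reduction).
E°cell = E°(right) − E°(left) = −2.37 − (−0.15) = −2.22 V.
The negative sign shows that, as written, the cell would require an external voltage to drive the reaction.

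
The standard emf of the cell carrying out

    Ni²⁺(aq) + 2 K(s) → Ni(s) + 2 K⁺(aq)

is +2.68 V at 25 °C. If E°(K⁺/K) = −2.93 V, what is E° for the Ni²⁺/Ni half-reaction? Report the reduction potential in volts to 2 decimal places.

−0.25 V

In the reaction as written the Ni²⁺/Ni couple is reduced (cathode) and K⁺/K is oxidized (anode), so E°cell = E°(Ni²⁺/Ni) − E°(K⁺/K).
E°(Ni²⁺/Ni) = E°cell + E°(anode) = +2.68 + (−2.93) = −0.25 V.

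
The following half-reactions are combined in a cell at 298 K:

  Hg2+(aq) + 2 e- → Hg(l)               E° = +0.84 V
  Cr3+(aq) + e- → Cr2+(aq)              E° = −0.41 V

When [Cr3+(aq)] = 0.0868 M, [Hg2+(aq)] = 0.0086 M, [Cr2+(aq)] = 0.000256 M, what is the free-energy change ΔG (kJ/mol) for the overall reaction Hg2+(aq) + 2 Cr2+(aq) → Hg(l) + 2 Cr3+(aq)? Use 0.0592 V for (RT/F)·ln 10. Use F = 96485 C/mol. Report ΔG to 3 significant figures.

−201 kJ/mol

With Hg²⁺/Hg reduced at the cathode, E°cell = +0.84 − (−0.41) = +1.25 V and n = 2.
Q = [Cr3+(aq)]^2 / ([Hg2+(aq)]·[Cr2+(aq)]^2) = 1.34×10^7, so log Q = 7.126 and E = +1.25 − (0.0592/2)(7.126) = +1.0391 V.
ΔG = −nFE = −(2)(96485)(+1.0391) J/mol = −201 kJ/mol.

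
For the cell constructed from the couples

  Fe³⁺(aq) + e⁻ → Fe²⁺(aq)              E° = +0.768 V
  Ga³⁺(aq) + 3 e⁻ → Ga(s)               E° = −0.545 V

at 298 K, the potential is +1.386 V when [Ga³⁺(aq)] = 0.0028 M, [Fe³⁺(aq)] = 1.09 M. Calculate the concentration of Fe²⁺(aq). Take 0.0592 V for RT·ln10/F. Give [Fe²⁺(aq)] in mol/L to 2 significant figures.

0.45 M

With Fe³⁺/Fe²⁺ at the cathode and Ga³⁺/Ga at the anode, E°cell = +0.768 − (−0.545) = +1.313 V (n = 3).
Rearranging E = E° − (0.0592/n)·log Q gives log Q = 3(+1.313 − (+1.386))/0.0592 = −3.699.
The balanced reaction is 3 Fe³⁺(aq) + Ga(s) → 3 Fe²⁺(aq) + Ga³⁺(aq), so Q = ([Fe²⁺(aq)]^3·[Ga³⁺(aq)]) / [Fe³⁺(aq)]^3.
Isolating [Fe²⁺(aq)] in Q = 10^{−3.699} yields log [Fe²⁺(aq)] = −0.345, i.e. 0.45 M.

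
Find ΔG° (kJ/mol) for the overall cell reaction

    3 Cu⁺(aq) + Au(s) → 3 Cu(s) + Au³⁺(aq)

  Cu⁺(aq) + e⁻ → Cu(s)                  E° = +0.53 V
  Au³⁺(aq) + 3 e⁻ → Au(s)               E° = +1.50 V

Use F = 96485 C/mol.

In the reaction as written Cu⁺(aq) is reduced, so the Cu⁺/Cu couple is the cathode and Au³⁺/Au is the anode.
E°cell = +0.53 − (+1.50) = −0.97 V; balancing electrons gives n = 3.
ΔG° = −nFE°cell = −(3)(96485)(−0.97) J/mol = +281 kJ/mol.

+281 kJ/mol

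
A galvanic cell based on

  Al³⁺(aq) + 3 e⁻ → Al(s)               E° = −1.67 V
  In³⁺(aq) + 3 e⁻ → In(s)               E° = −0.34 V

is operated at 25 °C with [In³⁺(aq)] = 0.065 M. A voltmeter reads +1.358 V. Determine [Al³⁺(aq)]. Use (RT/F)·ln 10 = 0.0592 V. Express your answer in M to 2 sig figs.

With In³⁺/In at the cathode and Al³⁺/Al at the anode, E°cell = −0.34 − (−1.67) = +1.33 V (n = 3).
Rearranging E = E° − (0.0592/n)·log Q gives log Q = 3(+1.33 − (+1.358))/0.0592 = −1.419.
Balancing electrons gives In³⁺(aq) + Al(s) → In(s) + Al³⁺(aq); thus Q = [Al³⁺(aq)] / [In³⁺(aq)].
Isolating [Al³⁺(aq)] in Q = 10^{−1.419} yields log [Al³⁺(aq)] = −2.606, i.e. 0.0025 M.

0.0025 M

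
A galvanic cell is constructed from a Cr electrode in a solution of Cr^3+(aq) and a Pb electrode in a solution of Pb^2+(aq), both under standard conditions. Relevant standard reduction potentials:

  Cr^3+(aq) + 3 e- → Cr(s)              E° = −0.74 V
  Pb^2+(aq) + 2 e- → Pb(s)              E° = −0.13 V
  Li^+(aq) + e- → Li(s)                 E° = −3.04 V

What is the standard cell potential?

+0.61 V

Of the two couples in this cell, the one with the more positive reduction potential is reduced at the cathode: here that is Pb²⁺/Pb (−0.13 V); Cr³⁺/Cr (−0.74 V) is the anode.
E°cell = E°(cathode) − E°(anode) = −0.13 − (−0.74) = +0.61 V.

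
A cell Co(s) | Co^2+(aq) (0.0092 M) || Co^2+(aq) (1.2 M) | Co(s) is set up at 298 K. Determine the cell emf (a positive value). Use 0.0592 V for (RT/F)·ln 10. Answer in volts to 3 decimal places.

0.063 V

For a concentration cell E°cell = 0, since both electrodes use the same couple.
The compartment with the higher Co^2+(aq) concentration (1.2 M) acts as the cathode; ions are reduced there and produced at the dilute (0.0092 M) anode.
With n = 2, Ecell = −(0.0592/2)·log([dilute]/[conc]) = −(0.0592/2)·log(0.0092/1.2) = +0.063 V.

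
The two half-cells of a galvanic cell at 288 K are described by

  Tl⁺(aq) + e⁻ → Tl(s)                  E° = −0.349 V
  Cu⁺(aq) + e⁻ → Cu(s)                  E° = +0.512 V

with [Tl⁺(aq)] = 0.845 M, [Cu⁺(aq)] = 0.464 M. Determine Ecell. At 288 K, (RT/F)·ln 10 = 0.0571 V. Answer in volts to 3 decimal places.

+0.846 V

Since E°(Cu⁺/Cu) > E°(Tl⁺/Tl), Cu⁺/Cu serves as the cathode.
E°cell = E°cat − E°an = +0.512 − (−0.349) = +0.861 V; n = 1.
For the overall reaction Cu⁺(aq) + Tl(s) → Cu(s) + Tl⁺(aq), Q = [Tl⁺(aq)] / [Cu⁺(aq)] = 1.82, giving log Q = 0.260.
E = E° − (0.0571/n)·log Q = +0.861 − (0.0571/1)(0.260) = +0.846 V.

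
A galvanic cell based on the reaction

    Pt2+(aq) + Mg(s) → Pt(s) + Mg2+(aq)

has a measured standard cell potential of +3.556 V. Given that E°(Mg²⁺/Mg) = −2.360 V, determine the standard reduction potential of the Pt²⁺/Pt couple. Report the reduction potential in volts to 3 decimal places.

+1.196 V

In the reaction as written the Pt²⁺/Pt couple is reduced (cathode) and Mg²⁺/Mg is oxidized (anode), so E°cell = E°(Pt²⁺/Pt) − E°(Mg²⁺/Mg).
E°(Pt²⁺/Pt) = E°cell + E°(anode) = +3.556 + (−2.360) = +1.196 V.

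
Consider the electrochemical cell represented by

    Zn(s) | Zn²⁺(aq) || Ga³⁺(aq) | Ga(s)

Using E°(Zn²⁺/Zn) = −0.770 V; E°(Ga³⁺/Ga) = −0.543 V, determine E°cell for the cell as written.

+0.227 V

By convention the left-hand electrode in cell notation is the anode (oxidation) and the right-hand electrode is the cathode (reduction).
E°cell = E°(right) − E°(left) = −0.543 − (−0.770) = +0.227 V.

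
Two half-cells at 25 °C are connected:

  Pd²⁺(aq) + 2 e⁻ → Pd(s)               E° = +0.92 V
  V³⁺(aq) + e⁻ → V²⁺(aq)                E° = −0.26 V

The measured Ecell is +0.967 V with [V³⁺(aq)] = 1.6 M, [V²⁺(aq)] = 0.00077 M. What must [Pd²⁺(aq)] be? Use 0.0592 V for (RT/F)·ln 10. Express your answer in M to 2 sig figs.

0.27 M

The Pd²⁺/Pd couple has the larger reduction potential, so it is the cathode: E°cell = +0.92 − (−0.26) = +1.18 V and n = 2.
From the Nernst equation, log Q = n(E° − E)/0.0592 = 2·(+1.18 − (+0.967))/0.0592 = 7.196.
Balancing electrons gives Pd²⁺(aq) + 2 V²⁺(aq) → Pd(s) + 2 V³⁺(aq); thus Q = [V³⁺(aq)]^2 / ([Pd²⁺(aq)]·[V²⁺(aq)]^2).
Substituting the known concentrations and solving, log [Pd²⁺(aq)] = −0.561 and [Pd²⁺(aq)] = 0.27 M.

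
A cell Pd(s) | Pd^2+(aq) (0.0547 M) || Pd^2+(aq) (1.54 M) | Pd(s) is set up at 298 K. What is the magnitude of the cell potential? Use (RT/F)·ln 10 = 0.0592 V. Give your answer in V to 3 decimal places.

0.043 V

For a concentration cell E°cell = 0, since both electrodes use the same couple.
The compartment with the higher Pd^2+(aq) concentration (1.54 M) acts as the cathode; ions are reduced there and produced at the dilute (0.0547 M) anode.
With n = 2, Ecell = −(0.0592/2)·log([dilute]/[conc]) = −(0.0592/2)·log(0.0547/1.54) = +0.043 V.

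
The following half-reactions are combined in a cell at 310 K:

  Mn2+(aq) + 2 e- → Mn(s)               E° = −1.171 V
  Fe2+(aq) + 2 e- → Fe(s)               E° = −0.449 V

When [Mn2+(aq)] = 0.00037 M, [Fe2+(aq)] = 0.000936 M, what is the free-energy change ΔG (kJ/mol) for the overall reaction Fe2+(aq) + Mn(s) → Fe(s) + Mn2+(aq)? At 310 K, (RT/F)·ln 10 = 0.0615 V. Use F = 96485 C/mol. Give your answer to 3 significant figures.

E°cell = −0.449 − (−1.171) = +0.722 V; the balanced reaction transfers n = 2 electrons.
The reaction quotient is [Mn2+(aq)] / [Fe2+(aq)] = 0.395; by Nernst, E = +0.722 − (0.0615/2)(−0.403) = +0.7344 V.
Then ΔG = −nFE = −2 × 96485 × +0.7344 J/mol = −142 kJ/mol.

−142 kJ/mol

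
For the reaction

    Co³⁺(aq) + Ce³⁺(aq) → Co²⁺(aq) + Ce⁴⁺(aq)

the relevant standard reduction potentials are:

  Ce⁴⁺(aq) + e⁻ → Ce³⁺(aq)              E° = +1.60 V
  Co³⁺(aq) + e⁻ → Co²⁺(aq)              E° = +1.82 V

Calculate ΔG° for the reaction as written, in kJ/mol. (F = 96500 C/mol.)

In the reaction as written Co³⁺(aq) is reduced, so the Co³⁺/Co²⁺ couple is the cathode and Ce⁴⁺/Ce³⁺ is the anode.
E°cell = +1.82 − (+1.60) = +0.22 V; balancing electrons gives n = 1.
ΔG° = −nFE°cell = −(1)(96500)(+0.22) J/mol = −21.2 kJ/mol.

−21.2 kJ/mol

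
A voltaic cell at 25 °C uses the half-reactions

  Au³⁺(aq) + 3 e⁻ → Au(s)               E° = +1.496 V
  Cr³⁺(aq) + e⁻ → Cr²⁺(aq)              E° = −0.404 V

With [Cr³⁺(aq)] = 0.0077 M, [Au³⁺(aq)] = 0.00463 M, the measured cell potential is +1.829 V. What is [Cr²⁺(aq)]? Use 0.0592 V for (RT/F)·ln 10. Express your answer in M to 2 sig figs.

0.0029 M

With Au³⁺/Au at the cathode and Cr³⁺/Cr²⁺ at the anode, E°cell = +1.496 − (−0.404) = +1.900 V (n = 3).
Rearranging E = E° − (0.0592/n)·log Q gives log Q = 3(+1.900 − (+1.829))/0.0592 = 3.598.
For Au³⁺(aq) + 3 Cr²⁺(aq) → Au(s) + 3 Cr³⁺(aq), the reaction quotient is Q = [Cr³⁺(aq)]^3 / ([Au³⁺(aq)]·[Cr²⁺(aq)]^3).
Isolating [Cr²⁺(aq)] in Q = 10^{3.598} yields log [Cr²⁺(aq)] = −2.535, i.e. 0.0029 M.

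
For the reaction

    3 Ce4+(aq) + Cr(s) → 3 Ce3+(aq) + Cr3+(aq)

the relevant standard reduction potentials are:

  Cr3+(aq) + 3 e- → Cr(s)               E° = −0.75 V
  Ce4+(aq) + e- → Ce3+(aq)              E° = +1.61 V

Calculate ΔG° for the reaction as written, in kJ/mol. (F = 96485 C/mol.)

In the reaction as written Ce4+(aq) is reduced, so the Ce⁴⁺/Ce³⁺ couple is the cathode and Cr³⁺/Cr is the anode.
E°cell = +1.61 − (−0.75) = +2.36 V; balancing electrons gives n = 3.
ΔG° = −nFE°cell = −(3)(96485)(+2.36) J/mol = −683 kJ/mol.

−683 kJ/mol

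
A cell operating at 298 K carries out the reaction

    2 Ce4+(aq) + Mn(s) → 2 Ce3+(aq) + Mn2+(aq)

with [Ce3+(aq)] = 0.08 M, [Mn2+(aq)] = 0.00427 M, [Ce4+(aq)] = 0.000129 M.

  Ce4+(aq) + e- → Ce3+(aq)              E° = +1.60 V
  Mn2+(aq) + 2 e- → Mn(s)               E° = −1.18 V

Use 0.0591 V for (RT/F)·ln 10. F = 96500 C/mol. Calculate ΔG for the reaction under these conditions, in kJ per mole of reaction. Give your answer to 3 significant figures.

E°cell = +1.60 − (−1.18) = +2.78 V; the balanced reaction transfers n = 2 electrons.
Q = ([Ce3+(aq)]^2·[Mn2+(aq)]) / [Ce4+(aq)]^2 = 1.64×10^3, so log Q = 3.215 and E = +2.78 − (0.0591/2)(3.215) = +2.6850 V.
Finally ΔG = −nFE = −(2)(96500 C/mol)(+2.6850 V) = −518 kJ/mol.

−518 kJ/mol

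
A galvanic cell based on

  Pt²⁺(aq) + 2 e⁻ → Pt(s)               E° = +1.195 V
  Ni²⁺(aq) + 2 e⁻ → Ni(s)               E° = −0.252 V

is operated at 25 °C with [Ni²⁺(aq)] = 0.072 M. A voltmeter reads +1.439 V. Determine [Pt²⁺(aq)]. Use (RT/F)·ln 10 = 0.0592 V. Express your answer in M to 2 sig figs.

0.039 M

With Pt²⁺/Pt at the cathode and Ni²⁺/Ni at the anode, E°cell = +1.195 − (−0.252) = +1.447 V (n = 2).
Since E = E° − (0.0592/n)·log Q, log Q = n(E° − E)/0.0592 = 0.270.
For Pt²⁺(aq) + Ni(s) → Pt(s) + Ni²⁺(aq), the reaction quotient is Q = [Ni²⁺(aq)] / [Pt²⁺(aq)].
Isolating [Pt²⁺(aq)] in Q = 10^{0.270} yields log [Pt²⁺(aq)] = −1.413, i.e. 0.039 M.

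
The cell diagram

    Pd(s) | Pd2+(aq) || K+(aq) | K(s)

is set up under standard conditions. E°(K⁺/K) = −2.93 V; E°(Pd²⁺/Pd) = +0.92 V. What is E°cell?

By convention the left-hand electrode in cell notation is the anode (oxidation) and the right-hand electrode is the cathode (reduction).
E°cell = E°(right) − E°(left) = −2.93 − (+0.92) = −3.85 V.
The negative sign shows that, as written, the cell would require an external voltage to drive the reaction.

−3.85 V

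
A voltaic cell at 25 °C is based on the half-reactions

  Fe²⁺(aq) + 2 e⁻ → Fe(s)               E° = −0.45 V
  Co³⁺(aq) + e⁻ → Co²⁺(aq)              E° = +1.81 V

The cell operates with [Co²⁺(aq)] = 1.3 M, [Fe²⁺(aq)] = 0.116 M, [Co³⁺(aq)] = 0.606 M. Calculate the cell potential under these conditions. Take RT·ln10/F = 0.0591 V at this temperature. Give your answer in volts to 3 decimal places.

+2.268 V

Co³⁺/Co²⁺ is reduced (cathode, E° = +1.81 V) and Fe²⁺/Fe is oxidized (anode).
E°cell = +1.81 − (−0.45) = +2.26 V, with n = 2 electrons transferred.
The balanced reaction is 2 Co³⁺(aq) + Fe(s) → 2 Co²⁺(aq) + Fe²⁺(aq), so Q = ([Co²⁺(aq)]^2·[Fe²⁺(aq)]) / [Co³⁺(aq)]^2 = 0.534 and log Q = −0.273.
E = E° − (0.0591/n)·log Q = +2.26 − (0.0591/2)(−0.273) = +2.268 V.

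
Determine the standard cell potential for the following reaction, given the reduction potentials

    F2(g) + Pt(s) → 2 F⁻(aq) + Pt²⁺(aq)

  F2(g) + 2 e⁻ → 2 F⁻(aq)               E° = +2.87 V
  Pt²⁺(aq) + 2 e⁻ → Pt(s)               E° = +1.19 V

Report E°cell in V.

In the reaction as written, F2(g) is reduced (cathode) and Pt²⁺(aq) is produced by oxidation at the anode.
E°cell = E°(cathode) − E°(anode) = +2.87 − (+1.19) = +1.68 V.
The positive value indicates the reaction is spontaneous as written.

+1.68 V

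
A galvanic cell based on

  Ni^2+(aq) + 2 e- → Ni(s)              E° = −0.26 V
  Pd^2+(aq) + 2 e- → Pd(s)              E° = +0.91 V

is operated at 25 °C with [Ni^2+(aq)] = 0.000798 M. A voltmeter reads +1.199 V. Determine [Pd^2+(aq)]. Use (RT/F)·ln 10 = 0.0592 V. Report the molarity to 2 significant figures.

0.0076 M

The Pd²⁺/Pd couple has the larger reduction potential, so it is the cathode: E°cell = +0.91 − (−0.26) = +1.17 V and n = 2.
Rearranging E = E° − (0.0592/n)·log Q gives log Q = 2(+1.17 − (+1.199))/0.0592 = −0.980.
Balancing electrons gives Pd^2+(aq) + Ni(s) → Pd(s) + Ni^2+(aq); thus Q = [Ni^2+(aq)] / [Pd^2+(aq)].
Solving for the unknown gives log [Pd^2+(aq)] = −2.118, so [Pd^2+(aq)] ≈ 0.0076 M.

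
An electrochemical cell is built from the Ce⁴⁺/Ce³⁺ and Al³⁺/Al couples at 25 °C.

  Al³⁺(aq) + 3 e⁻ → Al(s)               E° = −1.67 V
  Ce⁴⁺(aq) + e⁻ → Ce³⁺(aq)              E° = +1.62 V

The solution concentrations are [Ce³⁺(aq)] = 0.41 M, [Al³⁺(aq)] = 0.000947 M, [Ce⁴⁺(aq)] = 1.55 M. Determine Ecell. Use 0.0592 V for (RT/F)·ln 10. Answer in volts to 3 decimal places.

+3.384 V

The Ce⁴⁺/Ce³⁺ couple has the more positive E°, so it is the cathode; Al³⁺/Al is the anode.
E°cell = +1.62 − (−1.67) = +3.29 V, with n = 3 electrons transferred.
The balanced reaction is 3 Ce⁴⁺(aq) + Al(s) → 3 Ce³⁺(aq) + Al³⁺(aq), so Q = ([Ce³⁺(aq)]^3·[Al³⁺(aq)]) / [Ce⁴⁺(aq)]^3 = 1.75×10^−5 and log Q = −4.756.
Applying E = E° − (RT ln10/nF)·log Q gives +3.29 − (0.0592/3)(−4.756) = +3.384 V.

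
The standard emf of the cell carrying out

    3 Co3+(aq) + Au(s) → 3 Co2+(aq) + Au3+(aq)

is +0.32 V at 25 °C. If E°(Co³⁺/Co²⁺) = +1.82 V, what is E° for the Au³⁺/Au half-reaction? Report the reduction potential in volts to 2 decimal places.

In the reaction as written the Co³⁺/Co²⁺ couple is reduced (cathode) and Au³⁺/Au is oxidized (anode), so E°cell = E°(Co³⁺/Co²⁺) − E°(Au³⁺/Au).
E°(Au³⁺/Au) = E°(cathode) − E°cell = +1.82 − (+0.32) = +1.50 V.

+1.50 V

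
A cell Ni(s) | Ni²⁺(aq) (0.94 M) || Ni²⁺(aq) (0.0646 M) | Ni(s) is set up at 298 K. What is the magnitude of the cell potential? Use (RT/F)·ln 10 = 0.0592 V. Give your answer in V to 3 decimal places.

For a concentration cell E°cell = 0, since both electrodes use the same couple.
The compartment with the higher Ni²⁺(aq) concentration (0.94 M) acts as the cathode; ions are reduced there and produced at the dilute (0.0646 M) anode.
With n = 2, Ecell = −(0.0592/2)·log([dilute]/[conc]) = −(0.0592/2)·log(0.0646/0.94) = +0.034 V.

0.034 V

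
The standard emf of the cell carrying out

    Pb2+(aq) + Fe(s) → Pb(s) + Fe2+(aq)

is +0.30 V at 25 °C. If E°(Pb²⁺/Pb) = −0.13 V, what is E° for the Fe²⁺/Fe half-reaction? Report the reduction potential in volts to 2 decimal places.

−0.43 V

In the reaction as written the Pb²⁺/Pb couple is reduced (cathode) and Fe²⁺/Fe is oxidized (anode), so E°cell = E°(Pb²⁺/Pb) − E°(Fe²⁺/Fe).
E°(Fe²⁺/Fe) = E°(cathode) − E°cell = −0.13 − (+0.30) = −0.43 V.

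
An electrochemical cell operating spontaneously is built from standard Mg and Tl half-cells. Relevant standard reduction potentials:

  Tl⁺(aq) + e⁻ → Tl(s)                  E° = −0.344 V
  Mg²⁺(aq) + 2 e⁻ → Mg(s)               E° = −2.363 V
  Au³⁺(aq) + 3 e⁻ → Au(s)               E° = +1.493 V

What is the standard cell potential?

The Tl⁺/Tl couple has the higher E°, so Tl ion is reduced (cathode) and Mg is oxidized (anode).
E°cell = E°(cathode) − E°(anode) = −0.344 − (−2.363) = +2.019 V.

+2.019 V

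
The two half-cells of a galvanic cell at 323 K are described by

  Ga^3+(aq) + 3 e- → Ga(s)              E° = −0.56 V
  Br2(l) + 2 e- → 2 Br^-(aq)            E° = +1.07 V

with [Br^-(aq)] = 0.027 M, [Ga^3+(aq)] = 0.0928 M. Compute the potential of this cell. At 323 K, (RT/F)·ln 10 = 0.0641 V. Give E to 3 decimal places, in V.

+1.753 V

The Br₂/Br⁻ couple has the more positive E°, so it is the cathode; Ga³⁺/Ga is the anode.
E°cell = +1.07 − (−0.56) = +1.63 V, with n = 6 electrons transferred.
For the overall reaction 3 Br2(l) + 2 Ga(s) → 6 Br^-(aq) + 2 Ga^3+(aq), Q = [Br^-(aq)]^6·[Ga^3+(aq)]^2 = 3.34×10^−12, giving log Q = −11.477.
By the Nernst equation, E = +1.63 − (0.0641/6)·(−11.477) = +1.753 V.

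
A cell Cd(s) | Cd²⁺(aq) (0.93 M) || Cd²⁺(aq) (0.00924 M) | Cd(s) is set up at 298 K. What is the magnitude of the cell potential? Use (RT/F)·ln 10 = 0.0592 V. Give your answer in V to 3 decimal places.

0.059 V

For a concentration cell E°cell = 0, since both electrodes use the same couple.
The compartment with the higher Cd²⁺(aq) concentration (0.93 M) acts as the cathode; ions are reduced there and produced at the dilute (0.00924 M) anode.
With n = 2, Ecell = −(0.0592/2)·log([dilute]/[conc]) = −(0.0592/2)·log(0.00924/0.93) = +0.059 V.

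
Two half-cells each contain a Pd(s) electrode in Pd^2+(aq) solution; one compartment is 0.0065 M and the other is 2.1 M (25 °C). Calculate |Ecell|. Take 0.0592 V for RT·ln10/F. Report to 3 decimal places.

For a concentration cell E°cell = 0, since both electrodes use the same couple.
The compartment with the higher Pd^2+(aq) concentration (2.1 M) acts as the cathode; ions are reduced there and produced at the dilute (0.0065 M) anode.
With n = 2, Ecell = −(0.0592/2)·log([dilute]/[conc]) = −(0.0592/2)·log(0.0065/2.1) = +0.074 V.

0.074 V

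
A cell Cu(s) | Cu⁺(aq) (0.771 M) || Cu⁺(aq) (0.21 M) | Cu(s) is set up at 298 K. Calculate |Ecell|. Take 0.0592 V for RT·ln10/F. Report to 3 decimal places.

0.033 V

For a concentration cell E°cell = 0, since both electrodes use the same couple.
The compartment with the higher Cu⁺(aq) concentration (0.771 M) acts as the cathode; ions are reduced there and produced at the dilute (0.21 M) anode.
With n = 1, Ecell = −(0.0592/1)·log([dilute]/[conc]) = −(0.0592/1)·log(0.21/0.771) = +0.033 V.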